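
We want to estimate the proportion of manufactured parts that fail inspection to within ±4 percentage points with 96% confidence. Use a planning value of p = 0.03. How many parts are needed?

77

For a proportion with margin E = 0.04 at 96% confidence, z = 2.054.
n = p̂(1−p̂)(z/E)² = 0.03 × 0.97 × (2.054/0.04)² = 76.73
Round up: n = 77.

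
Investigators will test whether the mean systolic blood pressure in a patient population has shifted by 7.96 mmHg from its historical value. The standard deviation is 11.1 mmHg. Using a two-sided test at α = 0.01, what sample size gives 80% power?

n = 23

For a one-sample z-test, n = ((z_{α/2} + z_β)·σ/δ)².
z_{α/2} = 2.576 (two-sided α = 0.01); z_β = 0.842 (power 80% → β = 0.2).
n = (3.418 × 11.1 / 7.96)² = 22.72
Round up: n = 23.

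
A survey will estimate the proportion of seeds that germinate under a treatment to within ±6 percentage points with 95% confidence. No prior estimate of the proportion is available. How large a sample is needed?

For a proportion with margin E = 0.06 at 95% confidence, z = 1.960.
With no prior estimate, use p = 0.5, which maximizes p(1−p) at 0.25.
n = 0.25 × (z/E)² = 0.25 × (1.960/0.06)² = 266.78
Round up: n = 267.

n = 267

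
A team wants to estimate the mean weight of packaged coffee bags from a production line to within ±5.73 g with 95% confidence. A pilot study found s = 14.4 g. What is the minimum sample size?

25

For a mean, the margin of error is E = z·σ/√n, so n = (zσ/E)².
At 95% confidence, z = 1.960.
n = (1.960 × 14.4 / 5.73)² = 24.26
Round up: n = 25.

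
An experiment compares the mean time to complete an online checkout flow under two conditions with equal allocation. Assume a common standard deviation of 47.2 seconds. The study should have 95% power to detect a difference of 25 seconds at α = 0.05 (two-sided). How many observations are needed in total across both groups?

186 total

For two equal groups, n per group = 2·((z_{α/2} + z_β)·σ/δ)².
z_{α/2} = 1.960; z_β = 1.645 (power 95%).
n = 2 × (3.605 × 47.2 / 25)² = 2 × 46.32 = 92.64
Round up: n = 93 per group.
Total across both groups: 2 × 93 = 186.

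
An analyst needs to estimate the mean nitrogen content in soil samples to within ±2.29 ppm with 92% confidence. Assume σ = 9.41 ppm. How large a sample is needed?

For a mean, the margin of error is E = z·σ/√n, so n = (zσ/E)².
At 92% confidence, z = 1.751.
n = (1.751 × 9.41 / 2.29)² = 51.77
Round up: n = 52.

n = 52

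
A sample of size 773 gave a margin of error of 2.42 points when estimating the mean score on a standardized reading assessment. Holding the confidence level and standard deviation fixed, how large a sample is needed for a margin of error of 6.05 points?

Margin of error scales as 1/√n, so n₂ = n₁·(E₁/E₂)².
n₂ = 773 × (2.42/6.05)² = 773 × 0.16 = 123.68
Round up: n₂ = 124.

124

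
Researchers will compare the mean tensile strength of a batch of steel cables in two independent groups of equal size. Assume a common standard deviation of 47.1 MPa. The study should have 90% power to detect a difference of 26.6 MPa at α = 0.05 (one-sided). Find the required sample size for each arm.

For two equal groups, n per group = 2·((z_α + z_β)·σ/δ)².
z_α = 1.645; z_β = 1.282 (power 90%).
n = 2 × (2.927 × 47.1 / 26.6)² = 2 × 26.86 = 53.72
Round up: n = 54 per group.

54 per group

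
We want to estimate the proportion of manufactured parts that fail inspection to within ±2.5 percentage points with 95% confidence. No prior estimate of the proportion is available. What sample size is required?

For a proportion with margin E = 0.025 at 95% confidence, z = 1.960.
With no prior estimate, use p = 0.5, which maximizes p(1−p) at 0.25.
n = 0.25 × (z/E)² = 0.25 × (1.960/0.025)² = 1536.64
Round up: n = 1537.

1537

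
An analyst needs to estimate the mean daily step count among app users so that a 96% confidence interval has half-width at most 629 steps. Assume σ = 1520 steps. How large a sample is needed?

For a mean, the margin of error is E = z·σ/√n, so n = (zσ/E)².
At 96% confidence, z = 2.054.
n = (2.054 × 1520 / 629)² = 24.64
Round up: n = 25.

n = 25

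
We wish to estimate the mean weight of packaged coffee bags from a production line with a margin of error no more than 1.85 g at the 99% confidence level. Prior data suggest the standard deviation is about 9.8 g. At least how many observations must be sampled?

187

For a mean, the margin of error is E = z·σ/√n, so n = (zσ/E)².
At 99% confidence, z = 2.576.
n = (2.576 × 9.8 / 1.85)² = 186.21
Round up: n = 187.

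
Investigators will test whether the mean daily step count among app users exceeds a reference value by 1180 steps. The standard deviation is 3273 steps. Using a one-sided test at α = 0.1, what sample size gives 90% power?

n = 51

For a one-sample z-test, n = ((z_α + z_β)·σ/δ)².
z_α = 1.282 (one-sided α = 0.1); z_β = 1.282 (power 90% → β = 0.1).
n = (2.564 × 3273 / 1180)² = 50.58
Round up: n = 51.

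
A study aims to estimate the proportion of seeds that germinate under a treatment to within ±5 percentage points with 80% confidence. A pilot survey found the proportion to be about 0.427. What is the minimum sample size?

For a proportion with margin E = 0.05 at 80% confidence, z = 1.282.
n = p̂(1−p̂)(z/E)² = 0.427 × 0.573 × (1.282/0.05)² = 160.85
Round up: n = 161.

161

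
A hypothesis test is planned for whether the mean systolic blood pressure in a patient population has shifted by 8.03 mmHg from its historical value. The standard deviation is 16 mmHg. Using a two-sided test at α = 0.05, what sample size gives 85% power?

36

For a one-sample z-test, n = ((z_{α/2} + z_β)·σ/δ)².
z_{α/2} = 1.960 (two-sided α = 0.05); z_β = 1.036 (power 85% → β = 0.15).
n = (2.996 × 16 / 8.03)² = 35.64
Round up: n = 36.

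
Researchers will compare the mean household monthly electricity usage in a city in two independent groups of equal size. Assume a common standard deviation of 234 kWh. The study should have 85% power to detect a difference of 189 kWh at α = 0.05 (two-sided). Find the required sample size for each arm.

For two equal groups, n per group = 2·((z_{α/2} + z_β)·σ/δ)².
z_{α/2} = 1.960; z_β = 1.036 (power 85%).
n = 2 × (2.996 × 234 / 189)² = 2 × 13.76 = 27.52
Round up: n = 28 per group.

28 per group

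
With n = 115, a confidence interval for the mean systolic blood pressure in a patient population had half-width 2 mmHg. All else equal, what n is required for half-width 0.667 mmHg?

n = 1034

Margin of error scales as 1/√n, so n₂ = n₁·(E₁/E₂)².
n₂ = 115 × (2/0.667)² = 115 × 8.991 = 1033.96
Round up: n₂ = 1034.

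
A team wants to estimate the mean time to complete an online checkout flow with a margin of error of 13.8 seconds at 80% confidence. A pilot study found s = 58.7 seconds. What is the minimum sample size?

For a mean, the margin of error is E = z·σ/√n, so n = (zσ/E)².
At 80% confidence, z = 1.282.
n = (1.282 × 58.7 / 13.8)² = 29.74
Round up: n = 30.

30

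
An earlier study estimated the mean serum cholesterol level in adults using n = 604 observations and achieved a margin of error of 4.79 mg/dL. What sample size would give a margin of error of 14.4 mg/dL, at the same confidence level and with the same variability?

67

Margin of error scales as 1/√n, so n₂ = n₁·(E₁/E₂)².
n₂ = 604 × (4.79/14.4)² = 604 × 0.1106 = 66.80
Round up: n₂ = 67.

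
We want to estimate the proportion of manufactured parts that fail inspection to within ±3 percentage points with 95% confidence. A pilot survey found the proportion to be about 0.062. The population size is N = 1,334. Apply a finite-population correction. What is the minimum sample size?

210

For a proportion with margin E = 0.03 at 95% confidence, z = 1.960.
n = p̂(1−p̂)(z/E)² = 0.062 × 0.938 × (1.960/0.03)² = 248.24 — call this n₀.
Finite-population correction with N = 1,334: n = n₀ / (1 + (n₀−1)/N) = 248.24 / 1.185 = 209.49
Round up: n = 210.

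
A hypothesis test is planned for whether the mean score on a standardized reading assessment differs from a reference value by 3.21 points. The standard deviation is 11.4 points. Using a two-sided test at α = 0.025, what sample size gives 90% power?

157

For a one-sample z-test, n = ((z_{α/2} + z_β)·σ/δ)².
z_{α/2} = 2.241 (two-sided α = 0.025); z_β = 1.282 (power 90% → β = 0.1).
n = (3.523 × 11.4 / 3.21)² = 156.54
Round up: n = 157.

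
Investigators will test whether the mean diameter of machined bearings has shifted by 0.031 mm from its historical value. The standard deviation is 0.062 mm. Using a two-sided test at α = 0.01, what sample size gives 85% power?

53

For a one-sample z-test, n = ((z_{α/2} + z_β)·σ/δ)².
z_{α/2} = 2.576 (two-sided α = 0.01); z_β = 1.036 (power 85% → β = 0.15).
n = (3.612 × 0.062 / 0.031)² = 52.19
Round up: n = 53.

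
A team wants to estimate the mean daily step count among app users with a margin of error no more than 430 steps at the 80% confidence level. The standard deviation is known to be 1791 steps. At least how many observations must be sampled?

For a mean, the margin of error is E = z·σ/√n, so n = (zσ/E)².
At 80% confidence, z = 1.282.
n = (1.282 × 1791 / 430)² = 28.51
Round up: n = 29.

n = 29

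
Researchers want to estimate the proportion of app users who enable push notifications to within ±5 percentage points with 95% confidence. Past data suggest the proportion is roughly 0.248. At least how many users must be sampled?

For a proportion with margin E = 0.05 at 95% confidence, z = 1.960.
n = p̂(1−p̂)(z/E)² = 0.248 × 0.752 × (1.960/0.05)² = 286.58
Round up: n = 287.

287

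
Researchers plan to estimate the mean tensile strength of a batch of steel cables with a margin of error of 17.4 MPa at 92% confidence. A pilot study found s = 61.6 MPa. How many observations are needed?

39

For a mean, the margin of error is E = z·σ/√n, so n = (zσ/E)².
At 92% confidence, z = 1.751.
n = (1.751 × 61.6 / 17.4)² = 38.43
Round up: n = 39.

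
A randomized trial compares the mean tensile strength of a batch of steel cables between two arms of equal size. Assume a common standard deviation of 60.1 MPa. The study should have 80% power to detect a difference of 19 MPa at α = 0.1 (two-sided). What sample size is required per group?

124 per group

For two equal groups, n per group = 2·((z_{α/2} + z_β)·σ/δ)².
z_{α/2} = 1.645; z_β = 0.842 (power 80%).
n = 2 × (2.487 × 60.1 / 19)² = 2 × 61.89 = 123.78
Round up: n = 124 per group.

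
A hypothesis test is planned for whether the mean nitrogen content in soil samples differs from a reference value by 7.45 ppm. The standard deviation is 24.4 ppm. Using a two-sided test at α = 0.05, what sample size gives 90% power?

For a one-sample z-test, n = ((z_{α/2} + z_β)·σ/δ)².
z_{α/2} = 1.960 (two-sided α = 0.05); z_β = 1.282 (power 90% → β = 0.1).
n = (3.242 × 24.4 / 7.45)² = 112.74
Round up: n = 113.

n = 113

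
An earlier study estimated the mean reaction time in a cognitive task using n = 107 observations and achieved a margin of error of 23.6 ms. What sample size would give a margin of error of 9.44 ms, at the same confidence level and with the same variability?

669

Margin of error scales as 1/√n, so n₂ = n₁·(E₁/E₂)².
n₂ = 107 × (23.6/9.44)² = 107 × 6.25 = 668.75
Round up: n₂ = 669.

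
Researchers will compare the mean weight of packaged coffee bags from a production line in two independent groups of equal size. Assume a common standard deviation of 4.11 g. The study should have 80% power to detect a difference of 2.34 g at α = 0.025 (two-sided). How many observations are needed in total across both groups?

118 total

For two equal groups, n per group = 2·((z_{α/2} + z_β)·σ/δ)².
z_{α/2} = 2.241; z_β = 0.842 (power 80%).
n = 2 × (3.083 × 4.11 / 2.34)² = 2 × 29.32 = 58.64
Round up: n = 59 per group.
Total across both groups: 2 × 59 = 118.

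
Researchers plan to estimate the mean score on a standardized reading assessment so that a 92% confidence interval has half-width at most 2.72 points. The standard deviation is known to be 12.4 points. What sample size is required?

For a mean, the margin of error is E = z·σ/√n, so n = (zσ/E)².
At 92% confidence, z = 1.751.
n = (1.751 × 12.4 / 2.72)² = 63.72
Round up: n = 64.

64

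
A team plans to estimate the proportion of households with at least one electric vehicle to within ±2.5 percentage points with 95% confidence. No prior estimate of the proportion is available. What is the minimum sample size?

For a proportion with margin E = 0.025 at 95% confidence, z = 1.960.
With no prior estimate, use p = 0.5, which maximizes p(1−p) at 0.25.
n = 0.25 × (z/E)² = 0.25 × (1.960/0.025)² = 1536.64
Round up: n = 1537.

1537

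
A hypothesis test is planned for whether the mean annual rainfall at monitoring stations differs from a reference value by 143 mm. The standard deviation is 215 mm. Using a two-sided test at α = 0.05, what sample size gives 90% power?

24

For a one-sample z-test, n = ((z_{α/2} + z_β)·σ/δ)².
z_{α/2} = 1.960 (two-sided α = 0.05); z_β = 1.282 (power 90% → β = 0.1).
n = (3.242 × 215 / 143)² = 23.76
Round up: n = 24.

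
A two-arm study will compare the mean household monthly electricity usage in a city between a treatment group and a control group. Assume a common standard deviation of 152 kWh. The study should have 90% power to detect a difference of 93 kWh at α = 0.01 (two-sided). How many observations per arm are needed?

80 per group

For two equal groups, n per group = 2·((z_{α/2} + z_β)·σ/δ)².
z_{α/2} = 2.576; z_β = 1.282 (power 90%).
n = 2 × (3.858 × 152 / 93)² = 2 × 39.76 = 79.52
Round up: n = 80 per group.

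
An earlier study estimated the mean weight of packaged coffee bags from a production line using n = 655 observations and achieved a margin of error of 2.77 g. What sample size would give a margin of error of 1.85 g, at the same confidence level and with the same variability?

Margin of error scales as 1/√n, so n₂ = n₁·(E₁/E₂)².
n₂ = 655 × (2.77/1.85)² = 655 × 2.242 = 1468.51
Round up: n₂ = 1469.

1469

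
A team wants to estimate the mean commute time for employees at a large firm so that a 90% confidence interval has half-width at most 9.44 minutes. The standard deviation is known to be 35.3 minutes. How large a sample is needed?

38

For a mean, the margin of error is E = z·σ/√n, so n = (zσ/E)².
At 90% confidence, z = 1.645.
n = (1.645 × 35.3 / 9.44)² = 37.84
Round up: n = 38.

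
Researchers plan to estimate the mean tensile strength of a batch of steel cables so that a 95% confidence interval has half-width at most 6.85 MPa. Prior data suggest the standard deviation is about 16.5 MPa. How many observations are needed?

For a mean, the margin of error is E = z·σ/√n, so n = (zσ/E)².
At 95% confidence, z = 1.960.
n = (1.960 × 16.5 / 6.85)² = 22.29
Round up: n = 23.

n = 23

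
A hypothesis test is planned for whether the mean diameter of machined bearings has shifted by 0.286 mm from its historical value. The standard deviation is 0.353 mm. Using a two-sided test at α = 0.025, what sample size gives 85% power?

For a one-sample z-test, n = ((z_{α/2} + z_β)·σ/δ)².
z_{α/2} = 2.241 (two-sided α = 0.025); z_β = 1.036 (power 85% → β = 0.15).
n = (3.277 × 0.353 / 0.286)² = 16.36
Round up: n = 17.

n = 17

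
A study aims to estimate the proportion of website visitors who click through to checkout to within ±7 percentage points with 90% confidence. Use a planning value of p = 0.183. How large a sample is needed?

For a proportion with margin E = 0.07 at 90% confidence, z = 1.645.
n = p̂(1−p̂)(z/E)² = 0.183 × 0.817 × (1.645/0.07)² = 82.57
Round up: n = 83.

83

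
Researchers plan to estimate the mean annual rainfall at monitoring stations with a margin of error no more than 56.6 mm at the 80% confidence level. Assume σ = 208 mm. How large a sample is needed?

n = 23

For a mean, the margin of error is E = z·σ/√n, so n = (zσ/E)².
At 80% confidence, z = 1.282.
n = (1.282 × 208 / 56.6)² = 22.20
Round up: n = 23.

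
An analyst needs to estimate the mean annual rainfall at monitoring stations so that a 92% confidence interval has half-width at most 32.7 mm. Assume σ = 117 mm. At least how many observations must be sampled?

For a mean, the margin of error is E = z·σ/√n, so n = (zσ/E)².
At 92% confidence, z = 1.751.
n = (1.751 × 117 / 32.7)² = 39.25
Round up: n = 40.

n = 40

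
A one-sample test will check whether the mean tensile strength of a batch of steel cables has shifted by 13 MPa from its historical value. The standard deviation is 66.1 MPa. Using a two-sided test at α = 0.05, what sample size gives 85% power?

For a one-sample z-test, n = ((z_{α/2} + z_β)·σ/δ)².
z_{α/2} = 1.960 (two-sided α = 0.05); z_β = 1.036 (power 85% → β = 0.15).
n = (2.996 × 66.1 / 13)² = 232.06
Round up: n = 233.

233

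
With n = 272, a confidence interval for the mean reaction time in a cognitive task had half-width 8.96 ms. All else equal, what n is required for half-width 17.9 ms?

Margin of error scales as 1/√n, so n₂ = n₁·(E₁/E₂)².
n₂ = 272 × (8.96/17.9)² = 272 × 0.2506 = 68.16
Round up: n₂ = 69.

69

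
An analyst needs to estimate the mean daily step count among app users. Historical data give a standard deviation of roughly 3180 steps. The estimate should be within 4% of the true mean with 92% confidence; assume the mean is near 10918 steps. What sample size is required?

For a mean, the margin of error is E = z·σ/√n, so n = (zσ/E)².
At 92% confidence, z = 1.751.
E = 4% of 10918 = 436.7 steps.
n = (1.751 × 3180 / 436.7)² = 162.56
Round up: n = 163.

163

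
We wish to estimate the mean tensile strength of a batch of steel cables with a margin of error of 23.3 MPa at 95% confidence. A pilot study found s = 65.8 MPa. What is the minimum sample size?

For a mean, the margin of error is E = z·σ/√n, so n = (zσ/E)².
At 95% confidence, z = 1.960.
n = (1.960 × 65.8 / 23.3)² = 30.64
Round up: n = 31.

31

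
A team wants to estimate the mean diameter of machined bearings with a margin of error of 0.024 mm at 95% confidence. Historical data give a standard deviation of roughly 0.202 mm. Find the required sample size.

For a mean, the margin of error is E = z·σ/√n, so n = (zσ/E)².
At 95% confidence, z = 1.960.
n = (1.960 × 0.202 / 0.024)² = 272.14
Round up: n = 273.

n = 273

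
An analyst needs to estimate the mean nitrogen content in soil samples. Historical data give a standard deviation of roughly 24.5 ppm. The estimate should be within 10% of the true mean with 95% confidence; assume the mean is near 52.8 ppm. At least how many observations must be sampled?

For a mean, the margin of error is E = z·σ/√n, so n = (zσ/E)².
At 95% confidence, z = 1.960.
E = 10% of 52.8 = 5.28 ppm.
n = (1.960 × 24.5 / 5.28)² = 82.71
Round up: n = 83.

83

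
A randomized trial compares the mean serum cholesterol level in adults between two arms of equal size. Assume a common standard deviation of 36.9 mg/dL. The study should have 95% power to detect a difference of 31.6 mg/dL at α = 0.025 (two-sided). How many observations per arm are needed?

For two equal groups, n per group = 2·((z_{α/2} + z_β)·σ/δ)².
z_{α/2} = 2.241; z_β = 1.645 (power 95%).
n = 2 × (3.886 × 36.9 / 31.6)² = 2 × 20.59 = 41.18
Round up: n = 42 per group.

42 per group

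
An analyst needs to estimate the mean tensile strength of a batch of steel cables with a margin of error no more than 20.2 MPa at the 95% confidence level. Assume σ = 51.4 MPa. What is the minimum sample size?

For a mean, the margin of error is E = z·σ/√n, so n = (zσ/E)².
At 95% confidence, z = 1.960.
n = (1.960 × 51.4 / 20.2)² = 24.87
Round up: n = 25.

n = 25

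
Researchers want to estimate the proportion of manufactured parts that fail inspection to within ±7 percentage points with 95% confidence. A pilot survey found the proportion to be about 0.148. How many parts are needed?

For a proportion with margin E = 0.07 at 95% confidence, z = 1.960.
n = p̂(1−p̂)(z/E)² = 0.148 × 0.852 × (1.960/0.07)² = 98.86
Round up: n = 99.

99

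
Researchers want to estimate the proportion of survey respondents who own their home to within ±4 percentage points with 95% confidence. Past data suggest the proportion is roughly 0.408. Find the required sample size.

580

For a proportion with margin E = 0.04 at 95% confidence, z = 1.960.
n = p̂(1−p̂)(z/E)² = 0.408 × 0.592 × (1.960/0.04)² = 579.93
Round up: n = 580.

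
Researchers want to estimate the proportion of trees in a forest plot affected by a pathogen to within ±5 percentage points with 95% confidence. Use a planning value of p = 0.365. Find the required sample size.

For a proportion with margin E = 0.05 at 95% confidence, z = 1.960.
n = p̂(1−p̂)(z/E)² = 0.365 × 0.635 × (1.960/0.05)² = 356.15
Round up: n = 357.

357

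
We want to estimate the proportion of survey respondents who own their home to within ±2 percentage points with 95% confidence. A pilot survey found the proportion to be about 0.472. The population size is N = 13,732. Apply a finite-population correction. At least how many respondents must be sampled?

n = 2039

For a proportion with margin E = 0.02 at 95% confidence, z = 1.960.
n = p̂(1−p̂)(z/E)² = 0.472 × 0.528 × (1.960/0.02)² = 2393.47 — call this n₀.
Finite-population correction with N = 13,732: n = n₀ / (1 + (n₀−1)/N) = 2393.47 / 1.174 = 2038.73
Round up: n = 2039.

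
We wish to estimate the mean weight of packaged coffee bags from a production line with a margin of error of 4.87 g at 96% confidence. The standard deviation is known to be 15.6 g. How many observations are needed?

44

For a mean, the margin of error is E = z·σ/√n, so n = (zσ/E)².
At 96% confidence, z = 2.054.
n = (2.054 × 15.6 / 4.87)² = 43.29
Round up: n = 44.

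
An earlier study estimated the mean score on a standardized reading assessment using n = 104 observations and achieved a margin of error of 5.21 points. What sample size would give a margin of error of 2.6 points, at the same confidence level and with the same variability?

Margin of error scales as 1/√n, so n₂ = n₁·(E₁/E₂)².
n₂ = 104 × (5.21/2.6)² = 104 × 4.015 = 417.56
Round up: n₂ = 418.

n = 418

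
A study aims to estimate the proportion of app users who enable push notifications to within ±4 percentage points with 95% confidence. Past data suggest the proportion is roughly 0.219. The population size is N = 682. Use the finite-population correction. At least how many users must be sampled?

257

For a proportion with margin E = 0.04 at 95% confidence, z = 1.960.
n = p̂(1−p̂)(z/E)² = 0.219 × 0.781 × (1.960/0.04)² = 410.66 — call this n₀.
Finite-population correction with N = 682: n = n₀ / (1 + (n₀−1)/N) = 410.66 / 1.601 = 256.50
Round up: n = 257.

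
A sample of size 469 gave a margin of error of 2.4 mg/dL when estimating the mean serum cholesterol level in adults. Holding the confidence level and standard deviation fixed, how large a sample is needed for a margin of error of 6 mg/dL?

76

Margin of error scales as 1/√n, so n₂ = n₁·(E₁/E₂)².
n₂ = 469 × (2.4/6)² = 469 × 0.16 = 75.04
Round up: n₂ = 76.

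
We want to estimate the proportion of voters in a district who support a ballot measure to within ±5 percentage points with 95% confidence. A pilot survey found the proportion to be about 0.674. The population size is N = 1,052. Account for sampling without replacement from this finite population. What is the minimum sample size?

For a proportion with margin E = 0.05 at 95% confidence, z = 1.960.
n = p̂(1−p̂)(z/E)² = 0.674 × 0.326 × (1.960/0.05)² = 337.64 — call this n₀.
Finite-population correction with N = 1,052: n = n₀ / (1 + (n₀−1)/N) = 337.64 / 1.32 = 255.79
Round up: n = 256.

256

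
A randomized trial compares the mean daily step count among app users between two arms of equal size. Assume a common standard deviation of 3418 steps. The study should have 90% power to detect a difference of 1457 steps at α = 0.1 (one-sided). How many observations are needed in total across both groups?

146 total

For two equal groups, n per group = 2·((z_α + z_β)·σ/δ)².
z_α = 1.282; z_β = 1.282 (power 90%).
n = 2 × (2.564 × 3418 / 1457)² = 2 × 36.18 = 72.36
Round up: n = 73 per group.
Total across both groups: 2 × 73 = 146.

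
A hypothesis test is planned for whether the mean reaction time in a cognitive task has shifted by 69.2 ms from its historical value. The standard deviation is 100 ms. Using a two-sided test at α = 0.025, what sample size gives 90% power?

For a one-sample z-test, n = ((z_{α/2} + z_β)·σ/δ)².
z_{α/2} = 2.241 (two-sided α = 0.025); z_β = 1.282 (power 90% → β = 0.1).
n = (3.523 × 100 / 69.2)² = 25.92
Round up: n = 26.

26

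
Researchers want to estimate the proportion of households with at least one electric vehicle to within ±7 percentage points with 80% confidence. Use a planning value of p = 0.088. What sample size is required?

For a proportion with margin E = 0.07 at 80% confidence, z = 1.282.
n = p̂(1−p̂)(z/E)² = 0.088 × 0.912 × (1.282/0.07)² = 26.92
Round up: n = 27.

27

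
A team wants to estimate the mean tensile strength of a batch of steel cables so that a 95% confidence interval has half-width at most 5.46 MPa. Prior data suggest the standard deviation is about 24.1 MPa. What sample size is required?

n = 75

For a mean, the margin of error is E = z·σ/√n, so n = (zσ/E)².
At 95% confidence, z = 1.960.
n = (1.960 × 24.1 / 5.46)² = 74.84
Round up: n = 75.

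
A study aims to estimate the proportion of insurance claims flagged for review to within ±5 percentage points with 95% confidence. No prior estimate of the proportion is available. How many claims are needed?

n = 385

For a proportion with margin E = 0.05 at 95% confidence, z = 1.960.
With no prior estimate, use p = 0.5, which maximizes p(1−p) at 0.25.
n = 0.25 × (z/E)² = 0.25 × (1.960/0.05)² = 384.16
Round up: n = 385.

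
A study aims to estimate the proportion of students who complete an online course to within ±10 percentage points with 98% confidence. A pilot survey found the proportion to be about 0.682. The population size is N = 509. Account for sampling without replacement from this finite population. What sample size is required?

96

For a proportion with margin E = 0.1 at 98% confidence, z = 2.326.
n = p̂(1−p̂)(z/E)² = 0.682 × 0.318 × (2.326/0.1)² = 117.34 — call this n₀.
Finite-population correction with N = 509: n = n₀ / (1 + (n₀−1)/N) = 117.34 / 1.229 = 95.48
Round up: n = 96.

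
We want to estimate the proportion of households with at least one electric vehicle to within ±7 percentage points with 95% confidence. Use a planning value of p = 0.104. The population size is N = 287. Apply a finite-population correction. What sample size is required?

For a proportion with margin E = 0.07 at 95% confidence, z = 1.960.
n = p̂(1−p̂)(z/E)² = 0.104 × 0.896 × (1.960/0.07)² = 73.06 — call this n₀.
Finite-population correction with N = 287: n = n₀ / (1 + (n₀−1)/N) = 73.06 / 1.251 = 58.40
Round up: n = 59.

n = 59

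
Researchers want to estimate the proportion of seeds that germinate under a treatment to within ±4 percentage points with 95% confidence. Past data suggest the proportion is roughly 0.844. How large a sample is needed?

For a proportion with margin E = 0.04 at 95% confidence, z = 1.960.
n = p̂(1−p̂)(z/E)² = 0.844 × 0.156 × (1.960/0.04)² = 316.13
Round up: n = 317.

317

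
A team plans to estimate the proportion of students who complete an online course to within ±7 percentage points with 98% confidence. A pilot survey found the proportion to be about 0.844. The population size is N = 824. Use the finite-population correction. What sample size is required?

For a proportion with margin E = 0.07 at 98% confidence, z = 2.326.
n = p̂(1−p̂)(z/E)² = 0.844 × 0.156 × (2.326/0.07)² = 145.38 — call this n₀.
Finite-population correction with N = 824: n = n₀ / (1 + (n₀−1)/N) = 145.38 / 1.175 = 123.73
Round up: n = 124.

124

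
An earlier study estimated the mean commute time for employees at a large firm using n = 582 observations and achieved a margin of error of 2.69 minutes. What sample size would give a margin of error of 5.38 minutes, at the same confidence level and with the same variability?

146

Margin of error scales as 1/√n, so n₂ = n₁·(E₁/E₂)².
n₂ = 582 × (2.69/5.38)² = 582 × 0.25 = 145.50
Round up: n₂ = 146.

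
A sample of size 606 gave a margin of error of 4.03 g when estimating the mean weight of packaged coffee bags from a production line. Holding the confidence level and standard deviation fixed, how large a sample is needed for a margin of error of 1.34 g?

Margin of error scales as 1/√n, so n₂ = n₁·(E₁/E₂)².
n₂ = 606 × (4.03/1.34)² = 606 × 9.045 = 5481.27
Round up: n₂ = 5482.

5482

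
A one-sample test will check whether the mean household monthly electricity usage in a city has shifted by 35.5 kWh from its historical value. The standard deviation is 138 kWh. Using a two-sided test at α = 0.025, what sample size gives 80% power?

n = 144

For a one-sample z-test, n = ((z_{α/2} + z_β)·σ/δ)².
z_{α/2} = 2.241 (two-sided α = 0.025); z_β = 0.842 (power 80% → β = 0.2).
n = (3.083 × 138 / 35.5)² = 143.63
Round up: n = 144.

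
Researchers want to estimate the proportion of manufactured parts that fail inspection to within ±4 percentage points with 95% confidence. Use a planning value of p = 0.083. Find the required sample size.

For a proportion with margin E = 0.04 at 95% confidence, z = 1.960.
n = p̂(1−p̂)(z/E)² = 0.083 × 0.917 × (1.960/0.04)² = 182.74
Round up: n = 183.

183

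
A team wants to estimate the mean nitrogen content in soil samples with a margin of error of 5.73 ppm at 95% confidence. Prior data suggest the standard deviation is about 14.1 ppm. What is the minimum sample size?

24

For a mean, the margin of error is E = z·σ/√n, so n = (zσ/E)².
At 95% confidence, z = 1.960.
n = (1.960 × 14.1 / 5.73)² = 23.26
Round up: n = 24.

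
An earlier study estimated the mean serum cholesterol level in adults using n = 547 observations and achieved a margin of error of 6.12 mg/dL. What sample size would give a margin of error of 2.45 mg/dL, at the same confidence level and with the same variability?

Margin of error scales as 1/√n, so n₂ = n₁·(E₁/E₂)².
n₂ = 547 × (6.12/2.45)² = 547 × 6.24 = 3413.28
Round up: n₂ = 3414.

3414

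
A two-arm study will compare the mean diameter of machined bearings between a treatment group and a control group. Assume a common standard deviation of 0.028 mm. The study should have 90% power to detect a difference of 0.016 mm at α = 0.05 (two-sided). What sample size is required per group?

65 per group

For two equal groups, n per group = 2·((z_{α/2} + z_β)·σ/δ)².
z_{α/2} = 1.960; z_β = 1.282 (power 90%).
n = 2 × (3.242 × 0.028 / 0.016)² = 2 × 32.19 = 64.38
Round up: n = 65 per group.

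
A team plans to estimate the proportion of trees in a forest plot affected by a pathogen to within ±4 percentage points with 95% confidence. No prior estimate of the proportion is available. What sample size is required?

For a proportion with margin E = 0.04 at 95% confidence, z = 1.960.
With no prior estimate, use p = 0.5, which maximizes p(1−p) at 0.25.
n = 0.25 × (z/E)² = 0.25 × (1.960/0.04)² = 600.25
Round up: n = 601.

601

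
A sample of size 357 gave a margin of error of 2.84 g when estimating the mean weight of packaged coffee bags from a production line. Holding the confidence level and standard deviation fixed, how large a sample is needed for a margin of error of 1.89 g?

Margin of error scales as 1/√n, so n₂ = n₁·(E₁/E₂)².
n₂ = 357 × (2.84/1.89)² = 357 × 2.258 = 806.11
Round up: n₂ = 807.

807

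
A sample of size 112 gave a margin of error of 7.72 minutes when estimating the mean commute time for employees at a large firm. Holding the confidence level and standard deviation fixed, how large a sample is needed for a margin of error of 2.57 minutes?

1011

Margin of error scales as 1/√n, so n₂ = n₁·(E₁/E₂)².
n₂ = 112 × (7.72/2.57)² = 112 × 9.023 = 1010.58
Round up: n₂ = 1011.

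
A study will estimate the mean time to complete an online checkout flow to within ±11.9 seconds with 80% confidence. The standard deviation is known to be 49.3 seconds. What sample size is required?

29

For a mean, the margin of error is E = z·σ/√n, so n = (zσ/E)².
At 80% confidence, z = 1.282.
n = (1.282 × 49.3 / 11.9)² = 28.21
Round up: n = 29.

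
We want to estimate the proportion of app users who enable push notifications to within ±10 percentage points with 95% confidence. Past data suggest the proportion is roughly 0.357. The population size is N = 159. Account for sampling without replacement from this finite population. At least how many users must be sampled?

For a proportion with margin E = 0.1 at 95% confidence, z = 1.960.
n = p̂(1−p̂)(z/E)² = 0.357 × 0.643 × (1.960/0.1)² = 88.18 — call this n₀.
Finite-population correction with N = 159: n = n₀ / (1 + (n₀−1)/N) = 88.18 / 1.548 = 56.96
Round up: n = 57.

57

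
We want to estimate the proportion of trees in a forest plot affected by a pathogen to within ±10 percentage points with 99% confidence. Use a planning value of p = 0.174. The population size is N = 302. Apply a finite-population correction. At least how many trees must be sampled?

For a proportion with margin E = 0.1 at 99% confidence, z = 2.576.
n = p̂(1−p̂)(z/E)² = 0.174 × 0.826 × (2.576/0.1)² = 95.37 — call this n₀.
Finite-population correction with N = 302: n = n₀ / (1 + (n₀−1)/N) = 95.37 / 1.312 = 72.69
Round up: n = 73.

73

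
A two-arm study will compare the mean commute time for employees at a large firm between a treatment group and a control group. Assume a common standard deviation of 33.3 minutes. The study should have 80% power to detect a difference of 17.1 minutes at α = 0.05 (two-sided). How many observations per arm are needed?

60 per group

For two equal groups, n per group = 2·((z_{α/2} + z_β)·σ/δ)².
z_{α/2} = 1.960; z_β = 0.842 (power 80%).
n = 2 × (2.802 × 33.3 / 17.1)² = 2 × 29.77 = 59.54
Round up: n = 60 per group.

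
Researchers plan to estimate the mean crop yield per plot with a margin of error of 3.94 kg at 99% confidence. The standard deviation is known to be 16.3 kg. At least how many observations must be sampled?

n = 114

For a mean, the margin of error is E = z·σ/√n, so n = (zσ/E)².
At 99% confidence, z = 2.576.
n = (2.576 × 16.3 / 3.94)² = 113.57
Round up: n = 114.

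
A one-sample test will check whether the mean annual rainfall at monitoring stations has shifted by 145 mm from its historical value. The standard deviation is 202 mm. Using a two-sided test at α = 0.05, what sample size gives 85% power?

18

For a one-sample z-test, n = ((z_{α/2} + z_β)·σ/δ)².
z_{α/2} = 1.960 (two-sided α = 0.05); z_β = 1.036 (power 85% → β = 0.15).
n = (2.996 × 202 / 145)² = 17.42
Round up: n = 18.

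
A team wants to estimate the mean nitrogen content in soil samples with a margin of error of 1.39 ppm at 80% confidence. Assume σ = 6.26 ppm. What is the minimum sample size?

n = 34

For a mean, the margin of error is E = z·σ/√n, so n = (zσ/E)².
At 80% confidence, z = 1.282.
n = (1.282 × 6.26 / 1.39)² = 33.33
Round up: n = 34.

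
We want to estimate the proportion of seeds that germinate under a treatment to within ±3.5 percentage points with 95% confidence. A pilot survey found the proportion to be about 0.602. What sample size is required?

For a proportion with margin E = 0.035 at 95% confidence, z = 1.960.
n = p̂(1−p̂)(z/E)² = 0.602 × 0.398 × (1.960/0.035)² = 751.37
Round up: n = 752.

752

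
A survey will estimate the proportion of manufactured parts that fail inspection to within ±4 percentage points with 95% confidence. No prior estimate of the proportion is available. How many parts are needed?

n = 601

For a proportion with margin E = 0.04 at 95% confidence, z = 1.960.
With no prior estimate, use p = 0.5, which maximizes p(1−p) at 0.25.
n = 0.25 × (z/E)² = 0.25 × (1.960/0.04)² = 600.25
Round up: n = 601.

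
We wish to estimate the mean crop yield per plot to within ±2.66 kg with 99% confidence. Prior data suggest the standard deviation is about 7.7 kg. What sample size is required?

For a mean, the margin of error is E = z·σ/√n, so n = (zσ/E)².
At 99% confidence, z = 2.576.
n = (2.576 × 7.7 / 2.66)² = 55.60
Round up: n = 56.

56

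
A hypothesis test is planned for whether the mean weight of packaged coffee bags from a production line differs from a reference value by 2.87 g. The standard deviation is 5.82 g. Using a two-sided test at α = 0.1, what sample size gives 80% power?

26

For a one-sample z-test, n = ((z_{α/2} + z_β)·σ/δ)².
z_{α/2} = 1.645 (two-sided α = 0.1); z_β = 0.842 (power 80% → β = 0.2).
n = (2.487 × 5.82 / 2.87)² = 25.44
Round up: n = 26.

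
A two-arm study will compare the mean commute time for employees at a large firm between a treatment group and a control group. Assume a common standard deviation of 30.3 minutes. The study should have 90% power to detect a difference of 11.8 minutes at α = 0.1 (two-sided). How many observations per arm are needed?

113 per group

For two equal groups, n per group = 2·((z_{α/2} + z_β)·σ/δ)².
z_{α/2} = 1.645; z_β = 1.282 (power 90%).
n = 2 × (2.927 × 30.3 / 11.8)² = 2 × 56.49 = 112.98
Round up: n = 113 per group.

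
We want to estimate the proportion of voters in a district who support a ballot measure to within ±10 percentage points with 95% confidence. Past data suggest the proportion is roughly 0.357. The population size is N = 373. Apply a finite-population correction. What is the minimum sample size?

For a proportion with margin E = 0.1 at 95% confidence, z = 1.960.
n = p̂(1−p̂)(z/E)² = 0.357 × 0.643 × (1.960/0.1)² = 88.18 — call this n₀.
Finite-population correction with N = 373: n = n₀ / (1 + (n₀−1)/N) = 88.18 / 1.234 = 71.46
Round up: n = 72.

72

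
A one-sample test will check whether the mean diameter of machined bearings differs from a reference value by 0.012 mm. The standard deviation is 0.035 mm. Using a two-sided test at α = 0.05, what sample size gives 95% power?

For a one-sample z-test, n = ((z_{α/2} + z_β)·σ/δ)².
z_{α/2} = 1.960 (two-sided α = 0.05); z_β = 1.645 (power 95% → β = 0.05).
n = (3.605 × 0.035 / 0.012)² = 110.56
Round up: n = 111.

111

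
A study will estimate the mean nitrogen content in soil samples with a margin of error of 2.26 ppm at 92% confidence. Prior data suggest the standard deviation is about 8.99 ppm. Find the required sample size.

n = 49

For a mean, the margin of error is E = z·σ/√n, so n = (zσ/E)².
At 92% confidence, z = 1.751.
n = (1.751 × 8.99 / 2.26)² = 48.51
Round up: n = 49.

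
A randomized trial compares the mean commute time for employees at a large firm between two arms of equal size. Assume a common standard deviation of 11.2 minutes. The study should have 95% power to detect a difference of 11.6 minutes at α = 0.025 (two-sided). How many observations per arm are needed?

For two equal groups, n per group = 2·((z_{α/2} + z_β)·σ/δ)².
z_{α/2} = 2.241; z_β = 1.645 (power 95%).
n = 2 × (3.886 × 11.2 / 11.6)² = 2 × 14.08 = 28.16
Round up: n = 29 per group.

29 per group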